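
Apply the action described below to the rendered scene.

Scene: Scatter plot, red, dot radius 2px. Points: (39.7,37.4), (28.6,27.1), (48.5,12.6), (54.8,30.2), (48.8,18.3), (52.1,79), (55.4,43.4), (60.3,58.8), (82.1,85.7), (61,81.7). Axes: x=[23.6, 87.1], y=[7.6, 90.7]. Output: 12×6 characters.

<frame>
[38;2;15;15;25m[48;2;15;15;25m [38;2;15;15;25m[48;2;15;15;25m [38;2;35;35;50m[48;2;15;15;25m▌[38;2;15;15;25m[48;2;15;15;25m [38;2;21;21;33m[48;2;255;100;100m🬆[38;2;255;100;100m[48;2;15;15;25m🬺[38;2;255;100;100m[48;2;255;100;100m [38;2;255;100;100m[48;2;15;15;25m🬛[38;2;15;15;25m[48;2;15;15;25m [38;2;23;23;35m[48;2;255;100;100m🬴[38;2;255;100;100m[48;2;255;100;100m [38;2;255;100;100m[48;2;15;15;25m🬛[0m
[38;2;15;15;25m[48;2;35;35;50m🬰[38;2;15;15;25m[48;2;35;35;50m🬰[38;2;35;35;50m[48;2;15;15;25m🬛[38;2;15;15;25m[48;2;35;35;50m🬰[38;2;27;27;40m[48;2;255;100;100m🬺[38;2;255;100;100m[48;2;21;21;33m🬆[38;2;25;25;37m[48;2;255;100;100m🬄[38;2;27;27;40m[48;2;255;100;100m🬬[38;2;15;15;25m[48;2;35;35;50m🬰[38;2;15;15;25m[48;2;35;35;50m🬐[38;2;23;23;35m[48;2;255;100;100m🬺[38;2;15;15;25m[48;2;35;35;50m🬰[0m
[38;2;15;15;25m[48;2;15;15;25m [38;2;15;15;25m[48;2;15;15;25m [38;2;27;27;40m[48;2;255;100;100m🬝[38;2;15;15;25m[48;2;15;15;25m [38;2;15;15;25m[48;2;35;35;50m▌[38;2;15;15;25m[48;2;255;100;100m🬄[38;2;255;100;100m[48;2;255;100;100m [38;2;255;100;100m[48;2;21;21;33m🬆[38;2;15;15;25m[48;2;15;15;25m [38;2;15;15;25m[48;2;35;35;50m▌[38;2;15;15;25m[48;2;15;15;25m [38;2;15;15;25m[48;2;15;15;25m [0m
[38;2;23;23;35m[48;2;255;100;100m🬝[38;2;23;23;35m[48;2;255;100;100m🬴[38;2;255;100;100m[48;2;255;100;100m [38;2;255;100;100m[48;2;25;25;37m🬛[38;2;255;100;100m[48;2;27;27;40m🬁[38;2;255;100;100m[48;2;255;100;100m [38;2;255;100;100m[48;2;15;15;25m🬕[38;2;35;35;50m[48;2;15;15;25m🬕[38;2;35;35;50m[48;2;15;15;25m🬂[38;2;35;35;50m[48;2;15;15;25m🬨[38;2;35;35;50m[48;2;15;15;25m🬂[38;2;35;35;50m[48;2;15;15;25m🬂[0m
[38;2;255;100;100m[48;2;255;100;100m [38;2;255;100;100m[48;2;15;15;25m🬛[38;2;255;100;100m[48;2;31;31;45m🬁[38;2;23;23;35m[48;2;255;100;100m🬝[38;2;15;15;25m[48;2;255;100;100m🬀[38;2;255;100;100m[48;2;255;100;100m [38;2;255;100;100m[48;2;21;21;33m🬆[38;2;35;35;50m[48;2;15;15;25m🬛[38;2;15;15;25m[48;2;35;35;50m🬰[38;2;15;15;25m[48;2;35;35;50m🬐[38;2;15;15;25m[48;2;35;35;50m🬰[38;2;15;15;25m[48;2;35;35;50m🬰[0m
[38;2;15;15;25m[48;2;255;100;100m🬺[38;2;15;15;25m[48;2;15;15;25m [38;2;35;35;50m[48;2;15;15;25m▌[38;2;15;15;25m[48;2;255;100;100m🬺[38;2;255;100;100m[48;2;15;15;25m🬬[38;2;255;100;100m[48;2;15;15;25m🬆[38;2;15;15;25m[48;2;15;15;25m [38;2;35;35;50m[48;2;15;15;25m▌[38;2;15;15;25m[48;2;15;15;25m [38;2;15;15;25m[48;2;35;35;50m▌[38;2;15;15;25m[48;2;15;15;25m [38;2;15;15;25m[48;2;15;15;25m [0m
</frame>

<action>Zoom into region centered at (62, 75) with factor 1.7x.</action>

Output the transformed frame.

<frame>
[38;2;15;15;25m[48;2;15;15;25m [38;2;15;15;25m[48;2;15;15;25m [38;2;35;35;50m[48;2;15;15;25m▌[38;2;15;15;25m[48;2;15;15;25m [38;2;15;15;25m[48;2;35;35;50m▌[38;2;15;15;25m[48;2;15;15;25m [38;2;15;15;25m[48;2;15;15;25m [38;2;35;35;50m[48;2;15;15;25m▌[38;2;15;15;25m[48;2;15;15;25m [38;2;15;15;25m[48;2;35;35;50m▌[38;2;15;15;25m[48;2;15;15;25m [38;2;15;15;25m[48;2;255;100;100m🬝[0m
[38;2;15;15;25m[48;2;35;35;50m🬰[38;2;15;15;25m[48;2;35;35;50m🬰[38;2;31;31;45m[48;2;255;100;100m🬝[38;2;15;15;25m[48;2;35;35;50m🬰[38;2;27;27;40m[48;2;255;100;100m🬝[38;2;21;21;33m[48;2;255;100;100m🬊[38;2;15;15;25m[48;2;35;35;50m🬰[38;2;35;35;50m[48;2;15;15;25m🬛[38;2;15;15;25m[48;2;35;35;50m🬰[38;2;15;15;25m[48;2;35;35;50m🬐[38;2;19;19;30m[48;2;255;100;100m🬴[38;2;255;100;100m[48;2;255;100;100m [0m
[38;2;15;15;25m[48;2;15;15;25m [38;2;15;15;25m[48;2;255;100;100m🬴[38;2;255;100;100m[48;2;255;100;100m [38;2;255;100;100m[48;2;15;15;25m🬛[38;2;255;100;100m[48;2;21;21;33m🬊[38;2;255;100;100m[48;2;15;15;25m🬝[38;2;255;100;100m[48;2;15;15;25m🬀[38;2;35;35;50m[48;2;15;15;25m▌[38;2;15;15;25m[48;2;15;15;25m [38;2;15;15;25m[48;2;35;35;50m▌[38;2;15;15;25m[48;2;15;15;25m [38;2;15;15;25m[48;2;255;100;100m🬺[0m
[38;2;35;35;50m[48;2;15;15;25m🬂[38;2;35;35;50m[48;2;15;15;25m🬂[38;2;255;100;100m[48;2;27;27;40m🬁[38;2;35;35;50m[48;2;15;15;25m🬂[38;2;35;35;50m[48;2;15;15;25m🬨[38;2;35;35;50m[48;2;15;15;25m🬂[38;2;35;35;50m[48;2;15;15;25m🬂[38;2;35;35;50m[48;2;15;15;25m🬕[38;2;35;35;50m[48;2;15;15;25m🬂[38;2;35;35;50m[48;2;15;15;25m🬨[38;2;35;35;50m[48;2;15;15;25m🬂[38;2;35;35;50m[48;2;15;15;25m🬂[0m
[38;2;15;15;25m[48;2;35;35;50m🬰[38;2;15;15;25m[48;2;35;35;50m🬰[38;2;35;35;50m[48;2;15;15;25m🬛[38;2;15;15;25m[48;2;35;35;50m🬰[38;2;28;28;41m[48;2;255;100;100m🬆[38;2;255;100;100m[48;2;15;15;25m🬺[38;2;23;23;35m[48;2;255;100;100m🬬[38;2;35;35;50m[48;2;15;15;25m🬛[38;2;15;15;25m[48;2;35;35;50m🬰[38;2;15;15;25m[48;2;35;35;50m🬐[38;2;15;15;25m[48;2;35;35;50m🬰[38;2;15;15;25m[48;2;35;35;50m🬰[0m
[38;2;15;15;25m[48;2;15;15;25m [38;2;15;15;25m[48;2;15;15;25m [38;2;35;35;50m[48;2;15;15;25m▌[38;2;15;15;25m[48;2;15;15;25m [38;2;23;23;35m[48;2;255;100;100m🬺[38;2;255;100;100m[48;2;15;15;25m🬆[38;2;15;15;25m[48;2;15;15;25m [38;2;35;35;50m[48;2;15;15;25m▌[38;2;15;15;25m[48;2;15;15;25m [38;2;15;15;25m[48;2;35;35;50m▌[38;2;15;15;25m[48;2;15;15;25m [38;2;15;15;25m[48;2;15;15;25m [0m
</frame>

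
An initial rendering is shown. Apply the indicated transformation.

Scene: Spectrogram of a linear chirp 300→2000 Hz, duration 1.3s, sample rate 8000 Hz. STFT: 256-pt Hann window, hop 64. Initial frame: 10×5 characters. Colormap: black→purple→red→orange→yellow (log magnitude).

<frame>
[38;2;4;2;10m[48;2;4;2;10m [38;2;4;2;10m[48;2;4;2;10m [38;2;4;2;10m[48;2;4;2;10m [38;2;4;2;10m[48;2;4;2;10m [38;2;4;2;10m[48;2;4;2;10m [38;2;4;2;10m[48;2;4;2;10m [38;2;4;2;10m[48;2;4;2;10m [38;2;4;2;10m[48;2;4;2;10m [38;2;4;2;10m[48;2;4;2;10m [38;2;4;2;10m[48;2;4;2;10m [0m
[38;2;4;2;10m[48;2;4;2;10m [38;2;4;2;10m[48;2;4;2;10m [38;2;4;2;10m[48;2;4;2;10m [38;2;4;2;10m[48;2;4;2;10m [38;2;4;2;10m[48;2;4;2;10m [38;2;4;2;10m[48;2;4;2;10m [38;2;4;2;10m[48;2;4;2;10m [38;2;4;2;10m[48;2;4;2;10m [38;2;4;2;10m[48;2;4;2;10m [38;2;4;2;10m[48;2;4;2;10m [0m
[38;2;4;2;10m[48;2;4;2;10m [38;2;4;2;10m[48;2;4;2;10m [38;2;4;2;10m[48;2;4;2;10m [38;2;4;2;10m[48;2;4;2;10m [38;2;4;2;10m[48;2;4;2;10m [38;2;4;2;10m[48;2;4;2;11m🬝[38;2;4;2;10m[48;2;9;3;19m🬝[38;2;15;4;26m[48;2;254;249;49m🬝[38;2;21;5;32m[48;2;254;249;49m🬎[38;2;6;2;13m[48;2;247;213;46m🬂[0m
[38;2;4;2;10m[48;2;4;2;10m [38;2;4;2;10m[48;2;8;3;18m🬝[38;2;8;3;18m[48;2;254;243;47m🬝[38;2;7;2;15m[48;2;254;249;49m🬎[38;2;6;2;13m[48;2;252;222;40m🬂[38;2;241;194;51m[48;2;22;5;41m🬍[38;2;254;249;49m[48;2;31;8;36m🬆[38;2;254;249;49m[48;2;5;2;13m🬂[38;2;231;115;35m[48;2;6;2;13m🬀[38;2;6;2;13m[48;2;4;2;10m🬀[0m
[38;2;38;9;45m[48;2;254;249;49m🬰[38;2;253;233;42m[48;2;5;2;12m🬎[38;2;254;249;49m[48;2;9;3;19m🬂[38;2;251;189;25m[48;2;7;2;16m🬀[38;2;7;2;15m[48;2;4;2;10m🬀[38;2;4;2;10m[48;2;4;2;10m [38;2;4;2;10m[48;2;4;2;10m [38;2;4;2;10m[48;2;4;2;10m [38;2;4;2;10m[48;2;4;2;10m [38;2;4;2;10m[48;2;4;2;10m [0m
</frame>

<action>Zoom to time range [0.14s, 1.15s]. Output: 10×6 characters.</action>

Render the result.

<frame>
[38;2;4;2;10m[48;2;4;2;10m [38;2;4;2;10m[48;2;4;2;10m [38;2;4;2;10m[48;2;4;2;10m [38;2;4;2;10m[48;2;4;2;10m [38;2;4;2;10m[48;2;4;2;10m [38;2;4;2;10m[48;2;4;2;10m [38;2;4;2;10m[48;2;4;2;10m [38;2;4;2;10m[48;2;4;2;10m [38;2;4;2;10m[48;2;4;2;10m [38;2;4;2;10m[48;2;4;2;10m [0m
[38;2;4;2;10m[48;2;4;2;10m [38;2;4;2;10m[48;2;4;2;10m [38;2;4;2;10m[48;2;4;2;10m [38;2;4;2;10m[48;2;4;2;10m [38;2;4;2;10m[48;2;4;2;10m [38;2;4;2;10m[48;2;4;2;10m [38;2;4;2;10m[48;2;4;2;10m [38;2;4;2;10m[48;2;4;2;10m [38;2;4;2;10m[48;2;4;2;10m [38;2;4;2;10m[48;2;4;2;10m [0m
[38;2;4;2;10m[48;2;4;2;10m [38;2;4;2;10m[48;2;4;2;10m [38;2;4;2;10m[48;2;4;2;10m [38;2;4;2;10m[48;2;4;2;10m [38;2;4;2;10m[48;2;4;2;10m [38;2;4;2;10m[48;2;4;2;10m [38;2;4;2;10m[48;2;4;2;10m [38;2;4;2;10m[48;2;4;2;10m [38;2;4;2;10m[48;2;4;2;10m [38;2;4;2;10m[48;2;6;2;13m🬝[0m
[38;2;4;2;10m[48;2;4;2;10m [38;2;4;2;10m[48;2;4;2;10m [38;2;4;2;10m[48;2;4;2;10m [38;2;4;2;10m[48;2;4;2;11m🬝[38;2;4;2;10m[48;2;6;2;13m🬝[38;2;5;2;12m[48;2;40;9;71m🬝[38;2;5;2;12m[48;2;253;232;42m🬎[38;2;9;3;19m[48;2;236;184;58m🬆[38;2;9;2;18m[48;2;244;207;51m🬂[38;2;254;247;48m[48;2;26;6;46m🬍[0m
[38;2;6;2;14m[48;2;113;28;85m🬝[38;2;6;2;13m[48;2;254;248;49m🬎[38;2;12;3;24m[48;2;252;221;38m🬆[38;2;45;11;43m[48;2;254;248;49m🬡[38;2;254;249;49m[48;2;46;12;42m🬍[38;2;243;197;49m[48;2;11;3;23m🬆[38;2;254;239;45m[48;2;5;2;13m🬂[38;2;58;13;89m[48;2;6;2;13m🬀[38;2;7;2;15m[48;2;4;2;10m🬀[38;2;4;2;11m[48;2;4;2;10m🬀[0m
[38;2;254;249;49m[48;2;36;9;33m🬂[38;2;252;208;32m[48;2;5;2;12m🬂[38;2;27;6;49m[48;2;5;2;12m🬀[38;2;6;2;13m[48;2;4;2;10m🬀[38;2;4;2;11m[48;2;4;2;10m🬀[38;2;4;2;10m[48;2;4;2;10m [38;2;4;2;10m[48;2;4;2;10m [38;2;4;2;10m[48;2;4;2;10m [38;2;4;2;10m[48;2;4;2;10m [38;2;4;2;10m[48;2;4;2;10m [0m
</frame>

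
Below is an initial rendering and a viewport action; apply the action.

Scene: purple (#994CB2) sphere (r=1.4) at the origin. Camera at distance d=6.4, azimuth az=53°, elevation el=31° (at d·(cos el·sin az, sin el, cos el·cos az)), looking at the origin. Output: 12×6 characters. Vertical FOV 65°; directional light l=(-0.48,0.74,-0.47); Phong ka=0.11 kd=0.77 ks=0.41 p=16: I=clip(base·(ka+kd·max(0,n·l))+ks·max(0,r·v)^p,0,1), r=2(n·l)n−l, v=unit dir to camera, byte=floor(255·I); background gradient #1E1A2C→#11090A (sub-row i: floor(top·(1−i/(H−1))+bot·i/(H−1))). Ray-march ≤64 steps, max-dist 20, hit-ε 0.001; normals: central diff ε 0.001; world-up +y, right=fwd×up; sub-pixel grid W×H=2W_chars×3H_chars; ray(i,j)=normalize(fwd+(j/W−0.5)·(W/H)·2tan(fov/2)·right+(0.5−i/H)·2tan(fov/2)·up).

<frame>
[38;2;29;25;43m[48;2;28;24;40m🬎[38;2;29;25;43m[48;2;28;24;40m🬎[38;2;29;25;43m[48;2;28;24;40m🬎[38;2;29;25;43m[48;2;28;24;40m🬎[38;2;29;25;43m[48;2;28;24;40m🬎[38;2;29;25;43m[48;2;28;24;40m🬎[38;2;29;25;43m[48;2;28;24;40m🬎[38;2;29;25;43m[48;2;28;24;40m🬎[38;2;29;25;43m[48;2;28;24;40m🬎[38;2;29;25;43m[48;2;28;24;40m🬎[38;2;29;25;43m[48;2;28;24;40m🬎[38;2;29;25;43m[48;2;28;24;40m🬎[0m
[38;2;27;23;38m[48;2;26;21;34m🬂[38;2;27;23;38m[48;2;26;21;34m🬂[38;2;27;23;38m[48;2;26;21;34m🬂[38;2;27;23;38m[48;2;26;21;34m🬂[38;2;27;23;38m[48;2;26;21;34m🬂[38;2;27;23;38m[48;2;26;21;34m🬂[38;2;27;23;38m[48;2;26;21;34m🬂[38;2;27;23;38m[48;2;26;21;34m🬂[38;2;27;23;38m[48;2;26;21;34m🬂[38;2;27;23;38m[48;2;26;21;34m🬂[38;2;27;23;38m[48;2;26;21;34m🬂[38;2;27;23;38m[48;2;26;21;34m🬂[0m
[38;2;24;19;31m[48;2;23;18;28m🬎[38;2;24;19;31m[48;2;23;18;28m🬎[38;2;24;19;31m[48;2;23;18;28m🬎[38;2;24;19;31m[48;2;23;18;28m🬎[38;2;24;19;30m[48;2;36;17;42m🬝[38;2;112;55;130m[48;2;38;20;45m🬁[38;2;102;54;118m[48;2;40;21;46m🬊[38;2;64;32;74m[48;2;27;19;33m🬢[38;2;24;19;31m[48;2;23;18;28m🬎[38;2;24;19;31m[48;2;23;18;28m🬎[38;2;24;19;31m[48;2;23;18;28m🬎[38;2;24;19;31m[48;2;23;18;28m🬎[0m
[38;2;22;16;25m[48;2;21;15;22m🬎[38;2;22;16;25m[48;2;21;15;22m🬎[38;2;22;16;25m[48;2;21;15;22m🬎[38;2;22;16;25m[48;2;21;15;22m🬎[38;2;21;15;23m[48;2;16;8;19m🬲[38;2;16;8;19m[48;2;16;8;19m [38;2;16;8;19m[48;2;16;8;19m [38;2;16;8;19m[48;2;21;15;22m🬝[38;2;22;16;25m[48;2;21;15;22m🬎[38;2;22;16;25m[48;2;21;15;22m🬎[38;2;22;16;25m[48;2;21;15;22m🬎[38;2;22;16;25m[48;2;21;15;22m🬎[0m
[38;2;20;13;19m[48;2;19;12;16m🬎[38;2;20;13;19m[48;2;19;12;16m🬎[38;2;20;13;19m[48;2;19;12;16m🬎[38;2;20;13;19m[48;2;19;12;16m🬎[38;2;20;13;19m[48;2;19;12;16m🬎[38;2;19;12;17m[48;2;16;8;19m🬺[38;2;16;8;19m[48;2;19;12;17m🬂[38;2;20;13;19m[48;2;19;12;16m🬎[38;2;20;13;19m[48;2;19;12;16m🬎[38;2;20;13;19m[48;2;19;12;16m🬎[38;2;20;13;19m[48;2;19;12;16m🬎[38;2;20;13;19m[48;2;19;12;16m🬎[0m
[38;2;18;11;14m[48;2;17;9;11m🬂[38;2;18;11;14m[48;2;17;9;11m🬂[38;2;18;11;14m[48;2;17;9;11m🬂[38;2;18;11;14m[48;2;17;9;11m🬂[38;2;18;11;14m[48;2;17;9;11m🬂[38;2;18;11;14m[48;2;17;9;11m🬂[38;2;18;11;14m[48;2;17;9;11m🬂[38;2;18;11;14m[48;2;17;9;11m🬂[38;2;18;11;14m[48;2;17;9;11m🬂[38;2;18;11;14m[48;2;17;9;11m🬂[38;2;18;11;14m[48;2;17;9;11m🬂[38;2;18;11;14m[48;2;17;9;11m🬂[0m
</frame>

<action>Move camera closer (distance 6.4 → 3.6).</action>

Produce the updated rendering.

<frame>
[38;2;29;25;43m[48;2;28;24;40m🬎[38;2;29;25;43m[48;2;28;24;40m🬎[38;2;29;25;43m[48;2;28;24;40m🬎[38;2;29;25;43m[48;2;28;24;40m🬎[38;2;29;25;43m[48;2;28;24;40m🬎[38;2;29;25;43m[48;2;28;24;40m🬎[38;2;29;25;43m[48;2;28;24;40m🬎[38;2;29;25;43m[48;2;28;24;40m🬎[38;2;29;25;43m[48;2;28;24;40m🬎[38;2;29;25;43m[48;2;28;24;40m🬎[38;2;29;25;43m[48;2;28;24;40m🬎[38;2;29;25;43m[48;2;28;24;40m🬎[0m
[38;2;27;23;38m[48;2;26;21;34m🬂[38;2;27;23;38m[48;2;26;21;34m🬂[38;2;27;23;38m[48;2;26;21;34m🬂[38;2;27;23;38m[48;2;26;21;34m🬂[38;2;33;24;43m[48;2;71;35;82m🬥[38;2;42;27;52m[48;2;108;70;120m🬰[38;2;47;32;57m[48;2;169;131;181m🬰[38;2;49;32;59m[48;2;106;63;120m🬰[38;2;72;36;84m[48;2;26;22;36m🬏[38;2;27;23;38m[48;2;26;21;34m🬂[38;2;27;23;38m[48;2;26;21;34m🬂[38;2;27;23;38m[48;2;26;21;34m🬂[0m
[38;2;24;19;31m[48;2;23;18;28m🬎[38;2;24;19;31m[48;2;23;18;28m🬎[38;2;24;19;31m[48;2;23;18;28m🬎[38;2;46;23;53m[48;2;22;15;27m🬁[38;2;36;18;42m[48;2;18;9;21m🬂[38;2;34;17;40m[48;2;17;8;21m🬂[38;2;36;17;42m[48;2;18;9;22m🬂[38;2;41;20;48m[48;2;20;10;24m🬂[38;2;54;27;63m[48;2;26;13;30m🬂[38;2;24;19;31m[48;2;23;18;28m🬎[38;2;24;19;31m[48;2;23;18;28m🬎[38;2;24;19;31m[48;2;23;18;28m🬎[0m
[38;2;22;16;25m[48;2;21;15;22m🬎[38;2;22;16;25m[48;2;21;15;22m🬎[38;2;22;16;25m[48;2;21;15;22m🬎[38;2;22;16;24m[48;2;16;8;19m▌[38;2;16;8;19m[48;2;16;8;19m [38;2;16;8;19m[48;2;16;8;19m [38;2;16;8;19m[48;2;16;8;19m [38;2;16;8;19m[48;2;16;8;19m [38;2;16;8;19m[48;2;16;8;19m [38;2;22;16;25m[48;2;21;15;22m🬎[38;2;22;16;25m[48;2;21;15;22m🬎[38;2;22;16;25m[48;2;21;15;22m🬎[0m
[38;2;20;13;19m[48;2;19;12;16m🬎[38;2;20;13;19m[48;2;19;12;16m🬎[38;2;20;13;19m[48;2;19;12;16m🬎[38;2;19;12;17m[48;2;16;8;19m🬺[38;2;16;8;19m[48;2;19;12;16m🬬[38;2;16;8;19m[48;2;16;8;19m [38;2;16;8;19m[48;2;16;8;19m [38;2;16;8;19m[48;2;16;8;19m [38;2;16;8;19m[48;2;19;12;16m🬆[38;2;20;13;19m[48;2;19;12;16m🬎[38;2;20;13;19m[48;2;19;12;16m🬎[38;2;20;13;19m[48;2;19;12;16m🬎[0m
[38;2;18;11;14m[48;2;17;9;11m🬂[38;2;18;11;14m[48;2;17;9;11m🬂[38;2;18;11;14m[48;2;17;9;11m🬂[38;2;18;11;14m[48;2;17;9;11m🬂[38;2;18;11;14m[48;2;17;9;11m🬂[38;2;18;11;14m[48;2;17;9;11m🬂[38;2;18;11;14m[48;2;17;9;11m🬂[38;2;18;11;14m[48;2;17;9;11m🬂[38;2;18;11;14m[48;2;17;9;11m🬂[38;2;18;11;14m[48;2;17;9;11m🬂[38;2;18;11;14m[48;2;17;9;11m🬂[38;2;18;11;14m[48;2;17;9;11m🬂[0m
</frame>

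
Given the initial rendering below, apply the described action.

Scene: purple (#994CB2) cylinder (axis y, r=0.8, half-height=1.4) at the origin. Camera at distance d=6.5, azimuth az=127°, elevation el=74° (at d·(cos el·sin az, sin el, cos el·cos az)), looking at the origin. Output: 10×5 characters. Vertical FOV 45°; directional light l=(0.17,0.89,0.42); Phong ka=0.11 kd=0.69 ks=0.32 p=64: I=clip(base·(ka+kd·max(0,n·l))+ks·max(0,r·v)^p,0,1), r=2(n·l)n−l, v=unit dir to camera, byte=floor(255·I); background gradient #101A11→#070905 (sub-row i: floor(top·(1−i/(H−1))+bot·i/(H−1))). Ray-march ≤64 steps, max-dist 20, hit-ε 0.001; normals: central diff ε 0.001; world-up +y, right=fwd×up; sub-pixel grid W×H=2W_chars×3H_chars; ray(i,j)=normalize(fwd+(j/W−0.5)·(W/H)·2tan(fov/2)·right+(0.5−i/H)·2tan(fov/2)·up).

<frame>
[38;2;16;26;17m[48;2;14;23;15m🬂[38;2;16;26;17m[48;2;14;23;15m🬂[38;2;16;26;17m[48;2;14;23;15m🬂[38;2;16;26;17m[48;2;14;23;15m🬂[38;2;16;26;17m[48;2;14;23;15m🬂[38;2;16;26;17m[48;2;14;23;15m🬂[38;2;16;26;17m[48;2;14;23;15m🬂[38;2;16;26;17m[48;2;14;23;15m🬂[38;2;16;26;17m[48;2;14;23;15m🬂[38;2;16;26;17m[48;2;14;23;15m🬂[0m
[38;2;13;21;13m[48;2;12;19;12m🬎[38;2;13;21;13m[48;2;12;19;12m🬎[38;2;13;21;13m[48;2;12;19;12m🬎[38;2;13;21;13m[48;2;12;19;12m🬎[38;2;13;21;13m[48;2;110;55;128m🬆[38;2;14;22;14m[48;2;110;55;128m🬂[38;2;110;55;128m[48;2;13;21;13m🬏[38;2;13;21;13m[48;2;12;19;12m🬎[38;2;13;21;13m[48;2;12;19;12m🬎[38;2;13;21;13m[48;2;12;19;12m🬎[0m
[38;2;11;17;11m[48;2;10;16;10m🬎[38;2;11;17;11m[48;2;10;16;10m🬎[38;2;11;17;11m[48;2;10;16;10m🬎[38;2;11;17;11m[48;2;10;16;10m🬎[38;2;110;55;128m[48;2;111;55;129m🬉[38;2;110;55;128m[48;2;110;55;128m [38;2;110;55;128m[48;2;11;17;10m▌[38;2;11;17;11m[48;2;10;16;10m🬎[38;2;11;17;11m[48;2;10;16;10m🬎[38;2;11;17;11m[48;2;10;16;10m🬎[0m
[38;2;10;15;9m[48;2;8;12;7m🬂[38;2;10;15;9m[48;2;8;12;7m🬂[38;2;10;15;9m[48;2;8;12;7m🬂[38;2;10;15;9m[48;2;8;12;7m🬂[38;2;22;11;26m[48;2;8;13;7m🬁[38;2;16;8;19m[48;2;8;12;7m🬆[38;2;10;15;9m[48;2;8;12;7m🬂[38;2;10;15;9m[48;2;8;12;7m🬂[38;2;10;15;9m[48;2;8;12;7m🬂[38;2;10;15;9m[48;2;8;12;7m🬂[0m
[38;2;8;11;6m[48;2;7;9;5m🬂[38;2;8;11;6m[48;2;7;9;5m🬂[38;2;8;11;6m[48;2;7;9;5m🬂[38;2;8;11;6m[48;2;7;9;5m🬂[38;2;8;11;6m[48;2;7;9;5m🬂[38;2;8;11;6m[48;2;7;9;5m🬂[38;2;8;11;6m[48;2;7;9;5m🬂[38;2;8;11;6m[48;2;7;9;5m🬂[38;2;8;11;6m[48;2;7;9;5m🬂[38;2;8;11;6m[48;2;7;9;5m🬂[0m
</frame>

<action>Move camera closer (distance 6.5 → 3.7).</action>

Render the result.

<frame>
[38;2;16;26;17m[48;2;14;23;15m🬂[38;2;16;26;17m[48;2;14;23;15m🬂[38;2;15;24;16m[48;2;110;55;128m🬝[38;2;16;26;17m[48;2;110;55;128m🬂[38;2;110;55;128m[48;2;110;55;128m [38;2;110;55;128m[48;2;110;55;128m [38;2;110;55;128m[48;2;16;26;17m🬺[38;2;110;55;128m[48;2;15;25;16m🬱[38;2;16;26;17m[48;2;14;23;15m🬂[38;2;16;26;17m[48;2;14;23;15m🬂[0m
[38;2;13;21;13m[48;2;12;19;12m🬎[38;2;13;21;13m[48;2;12;19;12m🬎[38;2;14;22;14m[48;2;112;56;130m🬀[38;2;110;55;128m[48;2;111;55;129m🬊[38;2;110;55;128m[48;2;110;55;129m🬬[38;2;110;55;128m[48;2;110;55;128m [38;2;110;55;128m[48;2;110;55;128m [38;2;110;55;128m[48;2;110;55;128m [38;2;110;55;128m[48;2;13;21;13m🬓[38;2;13;21;13m[48;2;12;19;12m🬎[0m
[38;2;11;17;11m[48;2;10;16;10m🬎[38;2;11;17;11m[48;2;10;16;10m🬎[38;2;10;16;10m[48;2;121;65;139m🬓[38;2;112;56;130m[48;2;116;61;134m🬨[38;2;110;55;128m[48;2;111;55;129m🬉[38;2;110;55;128m[48;2;110;55;128m [38;2;110;55;128m[48;2;110;55;128m [38;2;110;55;128m[48;2;110;55;128m [38;2;110;55;128m[48;2;10;16;10m🬀[38;2;11;17;11m[48;2;10;16;10m🬎[0m
[38;2;10;15;9m[48;2;8;12;7m🬂[38;2;10;15;9m[48;2;8;12;7m🬂[38;2;10;15;9m[48;2;8;12;7m🬂[38;2;117;61;135m[48;2;8;12;7m🬊[38;2;111;55;129m[48;2;12;10;13m🬎[38;2;110;55;128m[48;2;16;8;19m🬎[38;2;110;55;128m[48;2;8;12;7m🬎[38;2;110;55;128m[48;2;8;13;7m🬀[38;2;10;15;9m[48;2;8;12;7m🬂[38;2;10;15;9m[48;2;8;12;7m🬂[0m
[38;2;8;11;6m[48;2;7;9;5m🬂[38;2;8;11;6m[48;2;7;9;5m🬂[38;2;8;11;6m[48;2;7;9;5m🬂[38;2;8;11;6m[48;2;7;9;5m🬂[38;2;8;11;6m[48;2;7;9;5m🬂[38;2;8;11;6m[48;2;7;9;5m🬂[38;2;8;11;6m[48;2;7;9;5m🬂[38;2;8;11;6m[48;2;7;9;5m🬂[38;2;8;11;6m[48;2;7;9;5m🬂[38;2;8;11;6m[48;2;7;9;5m🬂[0m
</frame>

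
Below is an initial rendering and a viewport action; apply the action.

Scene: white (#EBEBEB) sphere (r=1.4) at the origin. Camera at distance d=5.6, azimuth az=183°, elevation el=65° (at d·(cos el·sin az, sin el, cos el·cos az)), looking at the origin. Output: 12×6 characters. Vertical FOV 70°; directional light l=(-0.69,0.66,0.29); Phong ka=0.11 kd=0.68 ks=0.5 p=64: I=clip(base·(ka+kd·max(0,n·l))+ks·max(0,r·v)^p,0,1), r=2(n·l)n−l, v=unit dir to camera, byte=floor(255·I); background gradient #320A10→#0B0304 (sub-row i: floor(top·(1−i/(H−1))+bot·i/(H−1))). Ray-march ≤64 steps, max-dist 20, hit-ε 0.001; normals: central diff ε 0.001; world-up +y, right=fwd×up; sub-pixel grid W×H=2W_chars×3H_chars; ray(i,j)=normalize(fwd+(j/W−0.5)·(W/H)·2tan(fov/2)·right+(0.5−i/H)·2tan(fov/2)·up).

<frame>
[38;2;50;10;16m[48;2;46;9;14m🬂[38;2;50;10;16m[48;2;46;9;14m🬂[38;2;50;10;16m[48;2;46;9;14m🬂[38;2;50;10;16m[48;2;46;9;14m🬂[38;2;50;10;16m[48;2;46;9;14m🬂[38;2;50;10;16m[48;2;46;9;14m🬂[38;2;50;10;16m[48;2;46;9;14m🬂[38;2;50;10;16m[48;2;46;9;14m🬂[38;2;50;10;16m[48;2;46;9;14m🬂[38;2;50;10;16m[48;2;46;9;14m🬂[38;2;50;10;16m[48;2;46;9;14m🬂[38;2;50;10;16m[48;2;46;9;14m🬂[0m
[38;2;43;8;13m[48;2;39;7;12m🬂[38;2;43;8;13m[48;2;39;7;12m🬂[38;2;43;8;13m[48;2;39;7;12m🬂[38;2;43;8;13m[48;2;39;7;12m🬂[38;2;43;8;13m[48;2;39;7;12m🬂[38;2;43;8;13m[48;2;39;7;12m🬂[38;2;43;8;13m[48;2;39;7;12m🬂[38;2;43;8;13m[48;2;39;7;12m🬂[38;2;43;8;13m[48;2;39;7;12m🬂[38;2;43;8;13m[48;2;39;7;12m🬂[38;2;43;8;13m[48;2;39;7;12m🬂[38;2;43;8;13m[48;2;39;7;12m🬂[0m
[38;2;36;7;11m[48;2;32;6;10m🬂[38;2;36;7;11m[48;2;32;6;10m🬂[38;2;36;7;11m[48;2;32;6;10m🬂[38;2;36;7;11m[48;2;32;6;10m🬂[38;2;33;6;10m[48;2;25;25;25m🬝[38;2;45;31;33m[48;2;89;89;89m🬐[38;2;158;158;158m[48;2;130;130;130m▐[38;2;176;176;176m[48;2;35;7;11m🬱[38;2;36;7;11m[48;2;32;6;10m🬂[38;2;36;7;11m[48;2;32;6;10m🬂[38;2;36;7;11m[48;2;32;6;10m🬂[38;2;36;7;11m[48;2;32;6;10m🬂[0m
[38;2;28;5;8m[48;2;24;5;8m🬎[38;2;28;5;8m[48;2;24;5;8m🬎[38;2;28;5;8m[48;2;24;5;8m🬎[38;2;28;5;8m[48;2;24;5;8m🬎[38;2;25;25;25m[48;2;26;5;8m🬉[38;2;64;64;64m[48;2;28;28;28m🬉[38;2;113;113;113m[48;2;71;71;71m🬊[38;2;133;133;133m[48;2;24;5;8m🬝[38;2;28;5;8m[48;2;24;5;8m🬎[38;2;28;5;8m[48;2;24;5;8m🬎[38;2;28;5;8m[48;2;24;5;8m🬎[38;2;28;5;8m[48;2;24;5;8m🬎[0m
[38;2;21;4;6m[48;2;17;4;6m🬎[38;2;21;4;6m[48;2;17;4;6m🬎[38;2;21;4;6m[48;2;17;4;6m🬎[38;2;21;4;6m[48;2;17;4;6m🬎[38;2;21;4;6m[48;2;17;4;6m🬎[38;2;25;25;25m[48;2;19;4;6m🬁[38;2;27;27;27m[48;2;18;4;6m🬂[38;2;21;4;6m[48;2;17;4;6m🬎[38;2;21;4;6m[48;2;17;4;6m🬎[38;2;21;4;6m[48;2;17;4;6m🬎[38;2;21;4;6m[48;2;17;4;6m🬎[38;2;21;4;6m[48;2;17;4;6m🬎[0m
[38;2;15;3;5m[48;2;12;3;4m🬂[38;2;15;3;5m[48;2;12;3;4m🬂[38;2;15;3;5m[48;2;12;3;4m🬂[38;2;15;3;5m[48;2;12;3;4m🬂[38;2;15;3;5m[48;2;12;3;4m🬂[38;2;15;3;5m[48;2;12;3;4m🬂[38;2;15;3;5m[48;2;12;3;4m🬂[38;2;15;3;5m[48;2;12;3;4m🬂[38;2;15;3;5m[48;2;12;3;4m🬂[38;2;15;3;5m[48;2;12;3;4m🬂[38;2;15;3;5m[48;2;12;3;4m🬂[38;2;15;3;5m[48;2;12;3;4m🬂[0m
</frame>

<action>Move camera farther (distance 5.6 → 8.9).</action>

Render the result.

<frame>
[38;2;50;10;16m[48;2;46;9;14m🬂[38;2;50;10;16m[48;2;46;9;14m🬂[38;2;50;10;16m[48;2;46;9;14m🬂[38;2;50;10;16m[48;2;46;9;14m🬂[38;2;50;10;16m[48;2;46;9;14m🬂[38;2;50;10;16m[48;2;46;9;14m🬂[38;2;50;10;16m[48;2;46;9;14m🬂[38;2;50;10;16m[48;2;46;9;14m🬂[38;2;50;10;16m[48;2;46;9;14m🬂[38;2;50;10;16m[48;2;46;9;14m🬂[38;2;50;10;16m[48;2;46;9;14m🬂[38;2;50;10;16m[48;2;46;9;14m🬂[0m
[38;2;43;8;13m[48;2;39;7;12m🬂[38;2;43;8;13m[48;2;39;7;12m🬂[38;2;43;8;13m[48;2;39;7;12m🬂[38;2;43;8;13m[48;2;39;7;12m🬂[38;2;43;8;13m[48;2;39;7;12m🬂[38;2;43;8;13m[48;2;39;7;12m🬂[38;2;43;8;13m[48;2;39;7;12m🬂[38;2;43;8;13m[48;2;39;7;12m🬂[38;2;43;8;13m[48;2;39;7;12m🬂[38;2;43;8;13m[48;2;39;7;12m🬂[38;2;43;8;13m[48;2;39;7;12m🬂[38;2;43;8;13m[48;2;39;7;12m🬂[0m
[38;2;36;7;11m[48;2;32;6;10m🬂[38;2;36;7;11m[48;2;32;6;10m🬂[38;2;36;7;11m[48;2;32;6;10m🬂[38;2;36;7;11m[48;2;32;6;10m🬂[38;2;36;7;11m[48;2;32;6;10m🬂[38;2;33;6;10m[48;2;74;74;74m🬝[38;2;35;7;11m[48;2;144;144;144m🬊[38;2;36;7;11m[48;2;32;6;10m🬂[38;2;36;7;11m[48;2;32;6;10m🬂[38;2;36;7;11m[48;2;32;6;10m🬂[38;2;36;7;11m[48;2;32;6;10m🬂[38;2;36;7;11m[48;2;32;6;10m🬂[0m
[38;2;28;5;8m[48;2;24;5;8m🬎[38;2;28;5;8m[48;2;24;5;8m🬎[38;2;28;5;8m[48;2;24;5;8m🬎[38;2;28;5;8m[48;2;24;5;8m🬎[38;2;28;5;8m[48;2;24;5;8m🬎[38;2;49;49;49m[48;2;25;13;14m🬁[38;2;116;116;116m[48;2;37;30;31m🬊[38;2;159;159;159m[48;2;26;5;8m🬀[38;2;28;5;8m[48;2;24;5;8m🬎[38;2;28;5;8m[48;2;24;5;8m🬎[38;2;28;5;8m[48;2;24;5;8m🬎[38;2;28;5;8m[48;2;24;5;8m🬎[0m
[38;2;21;4;6m[48;2;17;4;6m🬎[38;2;21;4;6m[48;2;17;4;6m🬎[38;2;21;4;6m[48;2;17;4;6m🬎[38;2;21;4;6m[48;2;17;4;6m🬎[38;2;21;4;6m[48;2;17;4;6m🬎[38;2;21;4;6m[48;2;17;4;6m🬎[38;2;21;4;6m[48;2;17;4;6m🬎[38;2;21;4;6m[48;2;17;4;6m🬎[38;2;21;4;6m[48;2;17;4;6m🬎[38;2;21;4;6m[48;2;17;4;6m🬎[38;2;21;4;6m[48;2;17;4;6m🬎[38;2;21;4;6m[48;2;17;4;6m🬎[0m
[38;2;15;3;5m[48;2;12;3;4m🬂[38;2;15;3;5m[48;2;12;3;4m🬂[38;2;15;3;5m[48;2;12;3;4m🬂[38;2;15;3;5m[48;2;12;3;4m🬂[38;2;15;3;5m[48;2;12;3;4m🬂[38;2;15;3;5m[48;2;12;3;4m🬂[38;2;15;3;5m[48;2;12;3;4m🬂[38;2;15;3;5m[48;2;12;3;4m🬂[38;2;15;3;5m[48;2;12;3;4m🬂[38;2;15;3;5m[48;2;12;3;4m🬂[38;2;15;3;5m[48;2;12;3;4m🬂[38;2;15;3;5m[48;2;12;3;4m🬂[0m
</frame>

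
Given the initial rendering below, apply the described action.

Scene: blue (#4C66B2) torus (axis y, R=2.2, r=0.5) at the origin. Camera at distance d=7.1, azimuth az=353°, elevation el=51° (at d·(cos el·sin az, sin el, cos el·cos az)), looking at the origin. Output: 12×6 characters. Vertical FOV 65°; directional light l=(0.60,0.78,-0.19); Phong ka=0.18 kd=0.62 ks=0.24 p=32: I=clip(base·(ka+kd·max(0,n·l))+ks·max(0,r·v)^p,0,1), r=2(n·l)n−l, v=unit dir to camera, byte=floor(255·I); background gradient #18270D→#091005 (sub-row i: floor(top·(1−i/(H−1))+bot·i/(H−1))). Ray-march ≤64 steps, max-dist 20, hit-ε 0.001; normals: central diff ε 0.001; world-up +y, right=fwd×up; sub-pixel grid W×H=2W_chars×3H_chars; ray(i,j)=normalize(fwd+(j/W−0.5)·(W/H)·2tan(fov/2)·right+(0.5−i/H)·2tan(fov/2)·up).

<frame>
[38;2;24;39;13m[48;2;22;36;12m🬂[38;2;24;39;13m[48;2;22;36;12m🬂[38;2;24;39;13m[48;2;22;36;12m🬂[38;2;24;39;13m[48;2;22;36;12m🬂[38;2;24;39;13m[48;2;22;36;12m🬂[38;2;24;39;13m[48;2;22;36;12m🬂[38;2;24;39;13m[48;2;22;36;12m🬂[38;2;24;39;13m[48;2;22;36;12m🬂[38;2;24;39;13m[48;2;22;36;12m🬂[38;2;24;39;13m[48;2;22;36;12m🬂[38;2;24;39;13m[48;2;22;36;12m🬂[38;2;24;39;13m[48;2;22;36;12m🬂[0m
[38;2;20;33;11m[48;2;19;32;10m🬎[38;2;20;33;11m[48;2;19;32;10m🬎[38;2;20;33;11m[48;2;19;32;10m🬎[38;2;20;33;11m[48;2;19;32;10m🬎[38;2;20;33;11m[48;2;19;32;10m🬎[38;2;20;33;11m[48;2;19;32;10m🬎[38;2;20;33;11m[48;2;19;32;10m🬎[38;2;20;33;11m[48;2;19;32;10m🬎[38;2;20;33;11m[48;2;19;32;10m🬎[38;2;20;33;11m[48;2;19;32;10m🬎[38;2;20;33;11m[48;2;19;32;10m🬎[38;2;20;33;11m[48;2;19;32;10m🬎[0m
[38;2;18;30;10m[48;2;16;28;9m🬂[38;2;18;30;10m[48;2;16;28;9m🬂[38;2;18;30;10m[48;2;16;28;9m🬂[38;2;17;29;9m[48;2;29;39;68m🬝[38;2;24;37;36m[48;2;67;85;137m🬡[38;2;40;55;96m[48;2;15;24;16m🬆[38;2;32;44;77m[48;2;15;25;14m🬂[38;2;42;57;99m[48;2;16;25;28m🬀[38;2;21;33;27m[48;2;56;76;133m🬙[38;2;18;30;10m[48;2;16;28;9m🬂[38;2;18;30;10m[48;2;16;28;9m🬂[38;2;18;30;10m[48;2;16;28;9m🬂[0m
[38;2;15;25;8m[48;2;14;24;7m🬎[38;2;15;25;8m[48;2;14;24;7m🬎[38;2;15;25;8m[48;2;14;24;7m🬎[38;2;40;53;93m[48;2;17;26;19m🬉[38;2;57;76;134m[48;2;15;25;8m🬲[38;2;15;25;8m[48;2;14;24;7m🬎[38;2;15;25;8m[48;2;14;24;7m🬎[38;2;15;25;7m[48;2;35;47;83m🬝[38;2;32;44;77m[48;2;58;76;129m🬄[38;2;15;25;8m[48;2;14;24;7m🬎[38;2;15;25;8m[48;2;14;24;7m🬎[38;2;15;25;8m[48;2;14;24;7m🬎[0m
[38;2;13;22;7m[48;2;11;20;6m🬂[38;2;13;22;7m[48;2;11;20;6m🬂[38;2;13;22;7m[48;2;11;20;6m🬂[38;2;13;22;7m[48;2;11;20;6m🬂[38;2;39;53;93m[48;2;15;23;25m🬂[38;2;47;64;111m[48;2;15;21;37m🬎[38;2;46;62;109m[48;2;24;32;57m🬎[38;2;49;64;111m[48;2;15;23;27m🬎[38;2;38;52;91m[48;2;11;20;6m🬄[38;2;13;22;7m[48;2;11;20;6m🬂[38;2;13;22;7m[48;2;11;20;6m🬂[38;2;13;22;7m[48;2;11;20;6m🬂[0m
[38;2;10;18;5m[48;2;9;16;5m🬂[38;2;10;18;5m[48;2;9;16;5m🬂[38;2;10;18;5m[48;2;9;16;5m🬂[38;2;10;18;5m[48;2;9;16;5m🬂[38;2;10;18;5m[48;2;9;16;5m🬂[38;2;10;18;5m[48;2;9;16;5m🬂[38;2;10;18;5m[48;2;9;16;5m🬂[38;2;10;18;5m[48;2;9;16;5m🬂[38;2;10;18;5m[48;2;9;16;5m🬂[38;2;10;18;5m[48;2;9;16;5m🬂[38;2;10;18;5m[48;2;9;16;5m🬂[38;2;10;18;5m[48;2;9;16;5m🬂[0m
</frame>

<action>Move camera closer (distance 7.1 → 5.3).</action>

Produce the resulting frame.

<frame>
[38;2;24;39;13m[48;2;22;36;12m🬂[38;2;24;39;13m[48;2;22;36;12m🬂[38;2;24;39;13m[48;2;22;36;12m🬂[38;2;24;39;13m[48;2;22;36;12m🬂[38;2;24;39;13m[48;2;22;36;12m🬂[38;2;24;39;13m[48;2;22;36;12m🬂[38;2;24;39;13m[48;2;22;36;12m🬂[38;2;24;39;13m[48;2;22;36;12m🬂[38;2;24;39;13m[48;2;22;36;12m🬂[38;2;24;39;13m[48;2;22;36;12m🬂[38;2;24;39;13m[48;2;22;36;12m🬂[38;2;24;39;13m[48;2;22;36;12m🬂[0m
[38;2;20;33;11m[48;2;19;32;10m🬎[38;2;20;33;11m[48;2;19;32;10m🬎[38;2;20;33;11m[48;2;19;32;10m🬎[38;2;20;33;11m[48;2;19;32;10m🬎[38;2;20;33;10m[48;2;50;67;117m🬝[38;2;20;33;11m[48;2;45;60;106m🬎[38;2;20;33;11m[48;2;36;48;85m🬎[38;2;20;33;11m[48;2;45;61;106m🬎[38;2;20;33;11m[48;2;19;32;10m🬎[38;2;20;33;11m[48;2;19;32;10m🬎[38;2;20;33;11m[48;2;19;32;10m🬎[38;2;20;33;11m[48;2;19;32;10m🬎[0m
[38;2;18;30;10m[48;2;16;28;9m🬂[38;2;18;30;10m[48;2;16;28;9m🬂[38;2;17;29;9m[48;2;21;29;51m🬝[38;2;18;30;10m[48;2;53;71;123m🬀[38;2;51;68;117m[48;2;23;33;46m🬆[38;2;30;40;71m[48;2;16;26;14m🬀[38;2;13;18;32m[48;2;16;28;9m🬂[38;2;14;20;35m[48;2;16;28;9m🬊[38;2;45;60;106m[48;2;19;26;46m🬂[38;2;17;29;9m[48;2;53;71;124m🬊[38;2;18;30;10m[48;2;16;28;9m🬂[38;2;18;30;10m[48;2;16;28;9m🬂[0m
[38;2;15;25;8m[48;2;14;24;7m🬎[38;2;15;25;8m[48;2;14;24;7m🬎[38;2;39;52;91m[48;2;15;25;7m▐[38;2;55;74;130m[48;2;58;78;137m🬑[38;2;15;25;8m[48;2;14;24;7m🬎[38;2;15;25;8m[48;2;14;24;7m🬎[38;2;15;25;8m[48;2;14;24;7m🬎[38;2;15;25;8m[48;2;14;24;7m🬎[38;2;14;22;18m[48;2;32;43;75m🬝[38;2;43;57;101m[48;2;58;77;132m▌[38;2;15;25;8m[48;2;14;24;7m🬎[38;2;15;25;8m[48;2;14;24;7m🬎[0m
[38;2;13;22;7m[48;2;11;20;6m🬂[38;2;13;22;7m[48;2;11;20;6m🬂[38;2;27;37;64m[48;2;12;20;11m🬁[38;2;50;68;118m[48;2;30;40;71m🬊[38;2;52;71;124m[48;2;13;22;7m🬺[38;2;12;21;6m[48;2;52;70;122m🬊[38;2;12;21;6m[48;2;51;69;121m🬎[38;2;13;22;7m[48;2;45;62;107m🬂[38;2;43;58;102m[48;2;72;90;140m🬥[38;2;71;89;140m[48;2;33;46;71m🬆[38;2;13;22;7m[48;2;11;20;6m🬂[38;2;13;22;7m[48;2;11;20;6m🬂[0m
[38;2;10;18;5m[48;2;9;16;5m🬂[38;2;10;18;5m[48;2;9;16;5m🬂[38;2;10;18;5m[48;2;9;16;5m🬂[38;2;18;24;42m[48;2;9;16;5m🬁[38;2;35;46;82m[48;2;13;19;23m🬂[38;2;40;54;95m[48;2;18;24;43m🬊[38;2;41;55;97m[48;2;13;18;32m🬎[38;2;40;54;94m[48;2;11;17;18m🬎[38;2;36;48;85m[48;2;9;16;5m🬆[38;2;10;18;5m[48;2;9;16;5m🬂[38;2;10;18;5m[48;2;9;16;5m🬂[38;2;10;18;5m[48;2;9;16;5m🬂[0m
</frame>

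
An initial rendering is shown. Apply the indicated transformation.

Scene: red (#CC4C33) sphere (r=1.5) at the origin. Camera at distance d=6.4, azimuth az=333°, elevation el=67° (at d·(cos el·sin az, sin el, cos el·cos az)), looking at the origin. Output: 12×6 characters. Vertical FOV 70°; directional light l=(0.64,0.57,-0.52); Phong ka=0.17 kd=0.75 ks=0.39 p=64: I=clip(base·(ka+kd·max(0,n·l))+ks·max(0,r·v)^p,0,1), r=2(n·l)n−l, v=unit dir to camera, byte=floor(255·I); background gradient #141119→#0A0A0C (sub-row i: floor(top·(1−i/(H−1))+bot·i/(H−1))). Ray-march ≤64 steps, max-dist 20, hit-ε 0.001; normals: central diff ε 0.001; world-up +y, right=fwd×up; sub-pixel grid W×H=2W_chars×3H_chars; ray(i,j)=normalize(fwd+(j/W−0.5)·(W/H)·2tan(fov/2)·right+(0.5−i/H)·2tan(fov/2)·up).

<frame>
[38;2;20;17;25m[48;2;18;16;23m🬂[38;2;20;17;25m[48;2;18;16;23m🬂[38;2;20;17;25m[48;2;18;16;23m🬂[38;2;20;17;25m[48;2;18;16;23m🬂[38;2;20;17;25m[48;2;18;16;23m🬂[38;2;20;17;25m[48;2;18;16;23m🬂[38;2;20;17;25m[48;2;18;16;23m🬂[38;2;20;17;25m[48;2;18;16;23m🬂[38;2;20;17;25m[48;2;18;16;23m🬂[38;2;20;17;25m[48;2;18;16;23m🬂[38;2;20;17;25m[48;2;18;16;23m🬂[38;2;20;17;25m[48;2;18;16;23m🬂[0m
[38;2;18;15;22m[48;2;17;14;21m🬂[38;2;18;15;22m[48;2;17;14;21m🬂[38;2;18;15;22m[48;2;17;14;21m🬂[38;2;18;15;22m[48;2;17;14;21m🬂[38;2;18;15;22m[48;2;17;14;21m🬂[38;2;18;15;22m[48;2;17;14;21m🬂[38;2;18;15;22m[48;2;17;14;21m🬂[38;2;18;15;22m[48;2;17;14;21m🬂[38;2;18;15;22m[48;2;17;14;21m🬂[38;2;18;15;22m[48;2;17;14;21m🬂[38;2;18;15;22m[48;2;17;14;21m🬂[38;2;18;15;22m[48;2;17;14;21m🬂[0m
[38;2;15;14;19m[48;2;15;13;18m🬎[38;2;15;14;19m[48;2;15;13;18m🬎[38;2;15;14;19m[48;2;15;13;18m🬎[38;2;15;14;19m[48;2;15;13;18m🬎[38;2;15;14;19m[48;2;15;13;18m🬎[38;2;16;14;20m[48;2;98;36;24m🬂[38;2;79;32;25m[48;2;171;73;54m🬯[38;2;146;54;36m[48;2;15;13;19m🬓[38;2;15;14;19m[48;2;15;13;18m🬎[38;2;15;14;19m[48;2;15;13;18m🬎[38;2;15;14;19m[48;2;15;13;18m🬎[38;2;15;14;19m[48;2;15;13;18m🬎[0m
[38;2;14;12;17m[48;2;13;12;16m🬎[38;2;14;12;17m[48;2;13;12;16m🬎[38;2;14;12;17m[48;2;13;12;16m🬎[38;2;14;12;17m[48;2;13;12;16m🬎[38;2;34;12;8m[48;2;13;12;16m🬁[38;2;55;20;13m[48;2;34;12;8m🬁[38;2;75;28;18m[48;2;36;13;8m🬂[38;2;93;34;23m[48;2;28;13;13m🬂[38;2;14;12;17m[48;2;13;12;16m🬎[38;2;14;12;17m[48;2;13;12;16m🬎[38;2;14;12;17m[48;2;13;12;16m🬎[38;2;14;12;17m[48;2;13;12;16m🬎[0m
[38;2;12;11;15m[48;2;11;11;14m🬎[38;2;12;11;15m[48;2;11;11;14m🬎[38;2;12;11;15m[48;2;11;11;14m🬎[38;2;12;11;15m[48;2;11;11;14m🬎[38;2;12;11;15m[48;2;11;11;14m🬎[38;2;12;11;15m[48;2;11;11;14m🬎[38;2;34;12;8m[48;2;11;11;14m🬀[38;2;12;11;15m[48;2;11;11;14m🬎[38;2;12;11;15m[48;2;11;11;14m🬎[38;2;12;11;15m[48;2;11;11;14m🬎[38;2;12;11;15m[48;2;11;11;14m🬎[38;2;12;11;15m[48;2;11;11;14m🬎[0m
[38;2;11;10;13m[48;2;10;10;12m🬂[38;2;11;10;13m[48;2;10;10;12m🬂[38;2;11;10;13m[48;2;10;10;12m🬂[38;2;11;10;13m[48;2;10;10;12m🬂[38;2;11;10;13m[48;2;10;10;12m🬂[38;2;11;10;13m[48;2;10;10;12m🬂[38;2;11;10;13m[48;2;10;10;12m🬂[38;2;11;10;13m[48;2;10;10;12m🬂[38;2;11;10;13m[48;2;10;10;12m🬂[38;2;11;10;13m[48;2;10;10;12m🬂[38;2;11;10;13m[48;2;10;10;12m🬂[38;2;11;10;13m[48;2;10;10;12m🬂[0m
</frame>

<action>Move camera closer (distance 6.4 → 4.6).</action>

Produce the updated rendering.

<frame>
[38;2;20;17;25m[48;2;18;16;23m🬂[38;2;20;17;25m[48;2;18;16;23m🬂[38;2;20;17;25m[48;2;18;16;23m🬂[38;2;20;17;25m[48;2;18;16;23m🬂[38;2;20;17;25m[48;2;18;16;23m🬂[38;2;20;17;25m[48;2;18;16;23m🬂[38;2;20;17;25m[48;2;18;16;23m🬂[38;2;20;17;25m[48;2;18;16;23m🬂[38;2;20;17;25m[48;2;18;16;23m🬂[38;2;20;17;25m[48;2;18;16;23m🬂[38;2;20;17;25m[48;2;18;16;23m🬂[38;2;20;17;25m[48;2;18;16;23m🬂[0m
[38;2;18;15;22m[48;2;17;14;21m🬂[38;2;18;15;22m[48;2;17;14;21m🬂[38;2;18;15;22m[48;2;17;14;21m🬂[38;2;18;15;22m[48;2;17;14;21m🬂[38;2;18;15;22m[48;2;17;14;21m🬂[38;2;17;14;21m[48;2;153;57;38m🬝[38;2;17;15;21m[48;2;167;62;41m🬎[38;2;18;15;22m[48;2;17;14;21m🬂[38;2;18;15;22m[48;2;17;14;21m🬂[38;2;18;15;22m[48;2;17;14;21m🬂[38;2;18;15;22m[48;2;17;14;21m🬂[38;2;18;15;22m[48;2;17;14;21m🬂[0m
[38;2;15;14;19m[48;2;15;13;18m🬎[38;2;15;14;19m[48;2;15;13;18m🬎[38;2;15;14;19m[48;2;15;13;18m🬎[38;2;15;14;19m[48;2;15;13;18m🬎[38;2;95;35;23m[48;2;34;16;16m🬉[38;2;117;43;29m[48;2;83;31;20m🬊[38;2;245;154;136m[48;2;113;42;28m🬁[38;2;153;56;38m[48;2;117;43;28m🬊[38;2;122;45;30m[48;2;15;13;19m🬏[38;2;15;14;19m[48;2;15;13;18m🬎[38;2;15;14;19m[48;2;15;13;18m🬎[38;2;15;14;19m[48;2;15;13;18m🬎[0m
[38;2;14;12;17m[48;2;13;12;16m🬎[38;2;14;12;17m[48;2;13;12;16m🬎[38;2;14;12;17m[48;2;13;12;16m🬎[38;2;14;12;17m[48;2;13;12;16m🬎[38;2;34;12;8m[48;2;13;12;16m🬬[38;2;56;20;13m[48;2;34;12;8m🬂[38;2;73;27;18m[48;2;42;15;10m🬂[38;2;80;29;19m[48;2;44;16;10m🬊[38;2;82;30;20m[48;2;13;12;16m🬄[38;2;14;12;17m[48;2;13;12;16m🬎[38;2;14;12;17m[48;2;13;12;16m🬎[38;2;14;12;17m[48;2;13;12;16m🬎[0m
[38;2;12;11;15m[48;2;11;11;14m🬎[38;2;12;11;15m[48;2;11;11;14m🬎[38;2;12;11;15m[48;2;11;11;14m🬎[38;2;12;11;15m[48;2;11;11;14m🬎[38;2;34;12;8m[48;2;11;11;14m🬁[38;2;34;12;8m[48;2;11;11;14m🬊[38;2;34;12;8m[48;2;11;11;14m🬎[38;2;34;12;8m[48;2;11;11;14m🬂[38;2;12;11;15m[48;2;11;11;14m🬎[38;2;12;11;15m[48;2;11;11;14m🬎[38;2;12;11;15m[48;2;11;11;14m🬎[38;2;12;11;15m[48;2;11;11;14m🬎[0m
[38;2;11;10;13m[48;2;10;10;12m🬂[38;2;11;10;13m[48;2;10;10;12m🬂[38;2;11;10;13m[48;2;10;10;12m🬂[38;2;11;10;13m[48;2;10;10;12m🬂[38;2;11;10;13m[48;2;10;10;12m🬂[38;2;11;10;13m[48;2;10;10;12m🬂[38;2;11;10;13m[48;2;10;10;12m🬂[38;2;11;10;13m[48;2;10;10;12m🬂[38;2;11;10;13m[48;2;10;10;12m🬂[38;2;11;10;13m[48;2;10;10;12m🬂[38;2;11;10;13m[48;2;10;10;12m🬂[38;2;11;10;13m[48;2;10;10;12m🬂[0m
</frame>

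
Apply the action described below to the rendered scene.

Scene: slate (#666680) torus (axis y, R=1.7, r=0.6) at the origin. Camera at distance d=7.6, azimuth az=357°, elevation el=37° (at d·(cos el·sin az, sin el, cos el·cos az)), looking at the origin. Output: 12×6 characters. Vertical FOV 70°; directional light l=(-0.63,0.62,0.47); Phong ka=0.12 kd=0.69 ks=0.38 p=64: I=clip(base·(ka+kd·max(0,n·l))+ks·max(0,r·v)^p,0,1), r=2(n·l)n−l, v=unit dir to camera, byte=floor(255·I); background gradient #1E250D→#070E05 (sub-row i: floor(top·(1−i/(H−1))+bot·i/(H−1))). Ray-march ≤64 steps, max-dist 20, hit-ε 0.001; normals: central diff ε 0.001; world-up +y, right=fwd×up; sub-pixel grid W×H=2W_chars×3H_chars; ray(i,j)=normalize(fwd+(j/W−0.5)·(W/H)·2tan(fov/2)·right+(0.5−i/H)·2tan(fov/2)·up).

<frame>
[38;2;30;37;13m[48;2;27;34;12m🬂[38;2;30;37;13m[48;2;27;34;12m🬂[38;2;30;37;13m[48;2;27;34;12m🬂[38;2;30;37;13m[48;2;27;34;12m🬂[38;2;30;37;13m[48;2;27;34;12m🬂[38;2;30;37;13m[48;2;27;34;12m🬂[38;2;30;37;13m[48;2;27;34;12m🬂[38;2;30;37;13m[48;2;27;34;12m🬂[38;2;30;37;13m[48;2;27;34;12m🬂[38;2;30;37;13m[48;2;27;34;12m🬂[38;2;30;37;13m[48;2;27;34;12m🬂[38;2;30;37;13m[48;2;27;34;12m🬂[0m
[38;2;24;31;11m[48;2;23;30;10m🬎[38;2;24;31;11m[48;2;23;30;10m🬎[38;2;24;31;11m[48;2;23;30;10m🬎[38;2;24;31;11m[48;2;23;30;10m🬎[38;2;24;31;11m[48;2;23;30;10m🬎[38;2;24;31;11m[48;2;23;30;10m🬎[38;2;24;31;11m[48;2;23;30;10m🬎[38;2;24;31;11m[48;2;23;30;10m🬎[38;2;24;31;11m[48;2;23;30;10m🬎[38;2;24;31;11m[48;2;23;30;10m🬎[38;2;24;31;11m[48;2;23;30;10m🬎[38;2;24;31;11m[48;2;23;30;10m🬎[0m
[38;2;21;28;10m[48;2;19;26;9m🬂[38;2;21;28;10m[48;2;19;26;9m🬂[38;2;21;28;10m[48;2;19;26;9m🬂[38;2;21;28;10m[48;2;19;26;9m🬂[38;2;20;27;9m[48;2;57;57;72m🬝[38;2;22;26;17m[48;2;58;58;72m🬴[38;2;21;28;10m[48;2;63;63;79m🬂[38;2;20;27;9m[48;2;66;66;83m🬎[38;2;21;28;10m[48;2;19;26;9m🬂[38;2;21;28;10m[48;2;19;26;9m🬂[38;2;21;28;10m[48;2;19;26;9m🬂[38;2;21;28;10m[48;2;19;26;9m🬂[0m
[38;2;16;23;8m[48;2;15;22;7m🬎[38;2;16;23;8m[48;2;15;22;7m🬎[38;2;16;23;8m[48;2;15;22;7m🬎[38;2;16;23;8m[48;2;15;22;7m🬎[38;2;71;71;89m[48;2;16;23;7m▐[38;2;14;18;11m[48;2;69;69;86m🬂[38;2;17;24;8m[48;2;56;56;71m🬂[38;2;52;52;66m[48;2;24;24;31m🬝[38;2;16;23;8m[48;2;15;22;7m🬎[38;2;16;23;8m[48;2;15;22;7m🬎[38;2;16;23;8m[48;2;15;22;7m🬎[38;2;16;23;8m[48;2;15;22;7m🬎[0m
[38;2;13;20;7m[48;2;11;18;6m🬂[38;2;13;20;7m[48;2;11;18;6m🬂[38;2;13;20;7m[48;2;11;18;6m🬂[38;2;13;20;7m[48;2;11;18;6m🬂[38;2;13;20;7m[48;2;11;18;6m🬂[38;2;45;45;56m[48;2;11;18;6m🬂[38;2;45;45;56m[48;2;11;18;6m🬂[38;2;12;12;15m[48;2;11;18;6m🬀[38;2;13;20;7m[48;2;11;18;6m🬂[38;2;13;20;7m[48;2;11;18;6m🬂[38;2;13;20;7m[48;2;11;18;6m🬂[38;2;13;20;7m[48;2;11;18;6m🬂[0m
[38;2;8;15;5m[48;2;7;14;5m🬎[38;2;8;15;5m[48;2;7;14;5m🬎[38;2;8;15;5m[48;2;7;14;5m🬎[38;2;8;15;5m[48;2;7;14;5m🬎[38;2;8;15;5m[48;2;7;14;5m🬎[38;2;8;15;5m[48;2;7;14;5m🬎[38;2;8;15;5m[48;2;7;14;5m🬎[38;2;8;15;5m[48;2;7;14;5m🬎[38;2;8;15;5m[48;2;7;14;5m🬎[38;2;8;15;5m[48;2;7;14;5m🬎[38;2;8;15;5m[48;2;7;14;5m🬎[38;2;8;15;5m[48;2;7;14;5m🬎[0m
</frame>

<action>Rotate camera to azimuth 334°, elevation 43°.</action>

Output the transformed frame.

<frame>
[38;2;30;37;13m[48;2;27;34;12m🬂[38;2;30;37;13m[48;2;27;34;12m🬂[38;2;30;37;13m[48;2;27;34;12m🬂[38;2;30;37;13m[48;2;27;34;12m🬂[38;2;30;37;13m[48;2;27;34;12m🬂[38;2;30;37;13m[48;2;27;34;12m🬂[38;2;30;37;13m[48;2;27;34;12m🬂[38;2;30;37;13m[48;2;27;34;12m🬂[38;2;30;37;13m[48;2;27;34;12m🬂[38;2;30;37;13m[48;2;27;34;12m🬂[38;2;30;37;13m[48;2;27;34;12m🬂[38;2;30;37;13m[48;2;27;34;12m🬂[0m
[38;2;24;31;11m[48;2;23;30;10m🬎[38;2;24;31;11m[48;2;23;30;10m🬎[38;2;24;31;11m[48;2;23;30;10m🬎[38;2;24;31;11m[48;2;23;30;10m🬎[38;2;24;31;11m[48;2;23;30;10m🬎[38;2;24;31;11m[48;2;23;30;10m🬎[38;2;24;31;11m[48;2;23;30;10m🬎[38;2;24;31;11m[48;2;23;30;10m🬎[38;2;24;31;11m[48;2;23;30;10m🬎[38;2;24;31;11m[48;2;23;30;10m🬎[38;2;24;31;11m[48;2;23;30;10m🬎[38;2;24;31;11m[48;2;23;30;10m🬎[0m
[38;2;21;28;10m[48;2;19;26;9m🬂[38;2;21;28;10m[48;2;19;26;9m🬂[38;2;21;28;10m[48;2;19;26;9m🬂[38;2;21;28;10m[48;2;19;26;9m🬂[38;2;20;27;9m[48;2;56;56;70m🬝[38;2;29;33;29m[48;2;59;59;75m🬰[38;2;21;28;10m[48;2;67;67;85m🬂[38;2;20;27;9m[48;2;59;59;74m🬊[38;2;21;28;10m[48;2;19;26;9m🬂[38;2;21;28;10m[48;2;19;26;9m🬂[38;2;21;28;10m[48;2;19;26;9m🬂[38;2;21;28;10m[48;2;19;26;9m🬂[0m
[38;2;16;23;8m[48;2;15;22;7m🬎[38;2;16;23;8m[48;2;15;22;7m🬎[38;2;16;23;8m[48;2;15;22;7m🬎[38;2;16;23;8m[48;2;15;22;7m🬎[38;2;16;23;7m[48;2;69;69;87m▌[38;2;13;16;13m[48;2;69;69;86m🬊[38;2;18;23;13m[48;2;70;70;88m🬎[38;2;49;49;61m[48;2;59;59;75m🬣[38;2;16;23;8m[48;2;15;22;7m🬎[38;2;16;23;8m[48;2;15;22;7m🬎[38;2;16;23;8m[48;2;15;22;7m🬎[38;2;16;23;8m[48;2;15;22;7m🬎[0m
[38;2;13;20;7m[48;2;11;18;6m🬂[38;2;13;20;7m[48;2;11;18;6m🬂[38;2;13;20;7m[48;2;11;18;6m🬂[38;2;13;20;7m[48;2;11;18;6m🬂[38;2;13;20;7m[48;2;11;18;6m🬂[38;2;73;73;91m[48;2;11;18;6m🬂[38;2;71;71;89m[48;2;11;18;6m🬂[38;2;48;48;61m[48;2;11;18;6m🬀[38;2;13;20;7m[48;2;11;18;6m🬂[38;2;13;20;7m[48;2;11;18;6m🬂[38;2;13;20;7m[48;2;11;18;6m🬂[38;2;13;20;7m[48;2;11;18;6m🬂[0m
[38;2;8;15;5m[48;2;7;14;5m🬎[38;2;8;15;5m[48;2;7;14;5m🬎[38;2;8;15;5m[48;2;7;14;5m🬎[38;2;8;15;5m[48;2;7;14;5m🬎[38;2;8;15;5m[48;2;7;14;5m🬎[38;2;8;15;5m[48;2;7;14;5m🬎[38;2;8;15;5m[48;2;7;14;5m🬎[38;2;8;15;5m[48;2;7;14;5m🬎[38;2;8;15;5m[48;2;7;14;5m🬎[38;2;8;15;5m[48;2;7;14;5m🬎[38;2;8;15;5m[48;2;7;14;5m🬎[38;2;8;15;5m[48;2;7;14;5m🬎[0m
</frame>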